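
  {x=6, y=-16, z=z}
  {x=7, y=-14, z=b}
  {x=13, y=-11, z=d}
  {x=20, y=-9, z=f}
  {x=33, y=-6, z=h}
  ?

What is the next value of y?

Y — alternating steps +2, +3, +2, +3, …: -16, -14, -11, -9, -6 → -4.

-4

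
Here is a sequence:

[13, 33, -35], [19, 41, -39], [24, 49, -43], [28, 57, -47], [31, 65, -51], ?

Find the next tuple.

[33, 73, -55]

First value: differences are 6, 5, 4, … (decreasing by 1 each time), so 13, 19, 24, 28, 31 → 33.
For the second value, +8 each step: 33, 41, 49, 57, 65 → 73.
Third value: -35, -39, -43, -47, -51 → -55 (−4 each step).
Putting it together: [33, 73, -55].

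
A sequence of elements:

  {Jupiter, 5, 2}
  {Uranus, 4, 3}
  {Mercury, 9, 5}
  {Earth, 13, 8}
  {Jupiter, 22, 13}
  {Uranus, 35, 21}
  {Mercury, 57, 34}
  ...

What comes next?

Planet: repeats Jupiter → Uranus → Mercury → Earth; Jupiter, Uranus, Mercury, Earth, Jupiter, Uranus, Mercury → Earth.
For the second coordinate, each term is the sum of the two before it: 5, 4, 9, 13, 22, 35, 57 → 92.
For the third coordinate, each term is the sum of the two before it: 2, 3, 5, 8, 13, 21, 34 → 55.
So the next element is {Earth, 92, 55}.

{Earth, 92, 55}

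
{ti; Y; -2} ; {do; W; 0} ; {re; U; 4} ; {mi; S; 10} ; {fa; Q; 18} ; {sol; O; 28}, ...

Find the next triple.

For the note, runs through the solfège scale do→ti: ti, do, re, mi, fa, sol → la.
Letter — letters move back 2 places in the alphabet: Y, W, U, S, Q, O → M.
Third component — differences are 2, 4, 6, … (increasing by 2 each time): -2, 0, 4, 10, 18, 28 → 40.
So the next triple is {la; M; 40}.

{la; M; 40}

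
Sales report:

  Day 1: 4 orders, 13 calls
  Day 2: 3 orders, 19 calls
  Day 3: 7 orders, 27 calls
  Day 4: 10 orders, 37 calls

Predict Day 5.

Orders: 4, 3, 7, 10 → 17 (each term is the sum of the two before it).
Calls — differences are 6, 8, 10, … (increasing by 2 each time): 13, 19, 27, 37 → 49.
So the next row is 17 orders, 49 calls.

17 orders, 49 calls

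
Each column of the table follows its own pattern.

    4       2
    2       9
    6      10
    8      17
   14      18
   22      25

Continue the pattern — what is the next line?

36  26

First component goes 4, 2, 6, 8, 14, 22 → 36 (each term is the sum of the two before it).
Second component — alternating steps +7, +1, +7, +1, …: 2, 9, 10, 17, 18, 25 → 26.
Combining the parts gives 36  26.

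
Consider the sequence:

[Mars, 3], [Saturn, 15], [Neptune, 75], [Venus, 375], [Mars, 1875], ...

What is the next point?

Planet: Mars, Saturn, Neptune, Venus, Mars → Saturn (repeats Mars → Saturn → Neptune → Venus).
Second coordinate: ×5 each step; 3, 15, 75, 375, 1875 → 9375.
Combining the parts gives [Saturn, 9375].

[Saturn, 9375]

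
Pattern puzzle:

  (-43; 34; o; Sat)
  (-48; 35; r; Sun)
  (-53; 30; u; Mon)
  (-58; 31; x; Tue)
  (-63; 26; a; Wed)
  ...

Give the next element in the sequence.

For the first slot, −5 each step: -43, -48, -53, -58, -63 → -68.
Second slot: 34, 35, 30, 31, 26 → 27 (alternating steps +1, −5, +1, −5, …).
Letter goes o, r, u, x, a → d (letters move forward 3 places in the alphabet, wrapping Z→A).
For the day, runs through the weekdays Mon→Sun: Sat, Sun, Mon, Tue, Wed → Thu.
Putting it together: (-68; 27; d; Thu).

(-68; 27; d; Thu)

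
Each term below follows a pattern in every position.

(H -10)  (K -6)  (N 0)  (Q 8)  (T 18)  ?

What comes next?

Letter: H, K, N, Q, T → W (letters move forward 3 places in the alphabet).
Second slot: -10, -6, 0, 8, 18 → 30 (differences are 4, 6, 8, … (increasing by 2 each time)).
So the next term is (W 30).

(W 30)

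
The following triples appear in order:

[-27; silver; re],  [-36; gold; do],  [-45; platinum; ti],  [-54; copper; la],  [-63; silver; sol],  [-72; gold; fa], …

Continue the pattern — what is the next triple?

[-81; platinum; mi]

For the first slot, −9 each step: -27, -36, -45, -54, -63, -72 → -81.
Metal — repeats silver → gold → platinum → copper: silver, gold, platinum, copper, silver, gold → platinum.
For the note, runs backward through the solfège scale do→ti: re, do, ti, la, sol, fa → mi.
Putting it together: [-81; platinum; mi].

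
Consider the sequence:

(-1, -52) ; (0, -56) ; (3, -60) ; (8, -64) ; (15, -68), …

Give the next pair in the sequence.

(24, -72)

First entry goes -1, 0, 3, 8, 15 → 24 (differences are 1, 3, 5, … (increasing by 2 each time)).
For the second entry, −4 each step: -52, -56, -60, -64, -68 → -72.
So the next pair is (24, -72).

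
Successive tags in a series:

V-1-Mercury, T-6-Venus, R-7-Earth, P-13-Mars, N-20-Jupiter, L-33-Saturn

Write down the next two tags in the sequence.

Letter — letters move back 2 places in the alphabet: V, T, R, P, N, L → J → H.
Second component: each term is the sum of the two before it, so 1, 6, 7, 13, 20, 33 → 53 → 86.
Planet — runs through the planets Mercury→Neptune: Mercury, Venus, Earth, Mars, Jupiter, Saturn → Uranus → Neptune.
So the next two tags are J-53-Uranus and H-86-Neptune.

J-53-Uranus then H-86-Neptune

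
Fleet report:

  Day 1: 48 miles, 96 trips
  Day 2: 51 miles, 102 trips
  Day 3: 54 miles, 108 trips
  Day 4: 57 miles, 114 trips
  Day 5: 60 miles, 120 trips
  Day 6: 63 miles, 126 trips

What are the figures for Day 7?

66 miles, 132 trips

Miles: +3 each step; 48, 51, 54, 57, 60, 63 → 66.
Trips: 96, 102, 108, 114, 120, 126 → 132 (always 2 × the miles).
Combining the parts gives 66 miles, 132 trips.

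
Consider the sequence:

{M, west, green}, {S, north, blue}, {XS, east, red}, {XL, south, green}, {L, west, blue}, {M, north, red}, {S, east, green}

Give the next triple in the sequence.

Size goes M, S, XS, XL, L, M, S → XS (repeats M → S → XS → XL → L).
Direction goes west, north, east, south, west, north, east → south (repeats west → north → east → south).
Colour — repeats green → blue → red: green, blue, red, green, blue, red, green → blue.
So the next triple is {XS, south, blue}.

{XS, south, blue}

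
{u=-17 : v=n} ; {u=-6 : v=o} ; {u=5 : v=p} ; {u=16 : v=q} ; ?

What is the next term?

{u=27 : v=r}

U: +11 each step, so -17, -6, 5, 16 → 27.
V: n, o, p, q → r (letters move forward 1 place in the alphabet).
So the next term is {u=27 : v=r}.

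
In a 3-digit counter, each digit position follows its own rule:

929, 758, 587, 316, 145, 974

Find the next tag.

First digit goes 9, 7, 5, 3, 1, 9 → 7 (−2 each step, mod 10).
Second digit: +3 each step, mod 10, so 2, 5, 8, 1, 4, 7 → 0.
Third digit: −1 each step, mod 10, so 9, 8, 7, 6, 5, 4 → 3.
Combining the parts gives 703.

703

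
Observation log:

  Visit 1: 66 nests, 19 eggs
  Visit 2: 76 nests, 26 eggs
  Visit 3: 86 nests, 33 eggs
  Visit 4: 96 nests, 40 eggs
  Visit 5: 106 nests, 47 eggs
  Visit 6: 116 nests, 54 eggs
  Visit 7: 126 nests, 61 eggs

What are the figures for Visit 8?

136 nests, 68 eggs

For the nests, +10 each step: 66, 76, 86, 96, 106, 116, 126 → 136.
Eggs — +7 each step: 19, 26, 33, 40, 47, 54, 61 → 68.
So the next record is 136 nests, 68 eggs.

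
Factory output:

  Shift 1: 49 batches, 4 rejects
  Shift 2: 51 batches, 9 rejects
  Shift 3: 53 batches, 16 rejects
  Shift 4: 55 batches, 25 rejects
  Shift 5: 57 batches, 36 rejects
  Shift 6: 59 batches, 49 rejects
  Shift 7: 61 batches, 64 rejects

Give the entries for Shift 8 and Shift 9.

For the batches, +2 each step: 49, 51, 53, 55, 57, 59, 61 → 63 → 65.
Rejects: perfect squares: 2², 3², 4², …; 4, 9, 16, 25, 36, 49, 64 → 81 → 100.
Putting the parts together: 63 batches, 81 rejects and then 65 batches, 100 rejects.

63 batches, 81 rejects; 65 batches, 100 rejects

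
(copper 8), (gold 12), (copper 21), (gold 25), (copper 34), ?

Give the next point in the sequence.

(gold 38)

Metal: copper, gold, copper, gold, copper → gold (alternates copper ↔ gold).
Second part — alternating steps +4, +9, +4, +9, …: 8, 12, 21, 25, 34 → 38.
Putting it together: (gold 38).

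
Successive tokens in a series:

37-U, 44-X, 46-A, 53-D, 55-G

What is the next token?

First component goes 37, 44, 46, 53, 55 → 62 (alternating steps +7, +2, +7, +2, …).
Letter — letters move forward 3 places in the alphabet, wrapping Z→A: U, X, A, D, G → J.
So the next token is 62-J.

62-J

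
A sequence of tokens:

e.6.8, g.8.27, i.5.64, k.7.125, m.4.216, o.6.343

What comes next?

q.3.512

Letter: e, g, i, k, m, o → q (letters move forward 2 places in the alphabet).
Second component: alternating steps +2, −3, +2, −3, …, so 6, 8, 5, 7, 4, 6 → 3.
Third component: perfect cubes: 2³, 3³, 4³, …; 8, 27, 64, 125, 216, 343 → 512.
Putting it together: q.3.512.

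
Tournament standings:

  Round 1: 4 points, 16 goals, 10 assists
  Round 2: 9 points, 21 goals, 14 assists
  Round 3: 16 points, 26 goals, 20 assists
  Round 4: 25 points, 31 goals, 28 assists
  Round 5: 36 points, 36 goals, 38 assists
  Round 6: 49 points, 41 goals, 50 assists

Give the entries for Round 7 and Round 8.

For the points, perfect squares: 2², 3², 4², …: 4, 9, 16, 25, 36, 49 → 64 → 81.
Goals goes 16, 21, 26, 31, 36, 41 → 46 → 51 (+5 each step).
Assists: 10, 14, 20, 28, 38, 50 → 64 → 80 (differences are 4, 6, 8, … (increasing by 2 each time)).
So the next two records are 64 points, 46 goals, 64 assists and 81 points, 51 goals, 80 assists.

64 points, 46 goals, 64 assists; 81 points, 51 goals, 80 assists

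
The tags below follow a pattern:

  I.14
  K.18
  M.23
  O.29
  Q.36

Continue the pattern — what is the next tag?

S.44

Letter: I, K, M, O, Q → S (letters move forward 2 places in the alphabet).
Second component — differences are 4, 5, 6, … (increasing by 1 each time): 14, 18, 23, 29, 36 → 44.
Putting it together: S.44.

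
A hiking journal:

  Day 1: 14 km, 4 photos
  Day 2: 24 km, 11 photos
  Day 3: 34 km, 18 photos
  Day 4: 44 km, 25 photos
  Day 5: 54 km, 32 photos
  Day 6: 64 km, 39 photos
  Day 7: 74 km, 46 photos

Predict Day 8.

84 km, 53 photos

Km: +10 each step; 14, 24, 34, 44, 54, 64, 74 → 84.
Photos — +7 each step: 4, 11, 18, 25, 32, 39, 46 → 53.
So the next record is 84 km, 53 photos.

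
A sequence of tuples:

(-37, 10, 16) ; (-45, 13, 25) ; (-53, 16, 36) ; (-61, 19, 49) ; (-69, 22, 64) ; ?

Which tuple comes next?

First slot: −8 each step; -37, -45, -53, -61, -69 → -77.
Second slot: +3 each step, so 10, 13, 16, 19, 22 → 25.
For the third slot, perfect squares: 4², 5², 6², …: 16, 25, 36, 49, 64 → 81.
Putting it together: (-77, 25, 81).

(-77, 25, 81)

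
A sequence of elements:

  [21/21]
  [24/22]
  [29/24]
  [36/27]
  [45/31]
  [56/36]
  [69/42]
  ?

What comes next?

[84/49]

First component: 21, 24, 29, 36, 45, 56, 69 → 84 (differences are 3, 5, 7, … (increasing by 2 each time)).
Second component — differences are 1, 2, 3, … (increasing by 1 each time): 21, 22, 24, 27, 31, 36, 42 → 49.
Putting it together: [84/49].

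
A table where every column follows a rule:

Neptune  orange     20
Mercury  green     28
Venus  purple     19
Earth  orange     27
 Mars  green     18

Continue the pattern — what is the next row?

Jupiter  purple  26

For the planet, runs through the planets Mercury→Neptune: Neptune, Mercury, Venus, Earth, Mars → Jupiter.
Colour: repeats orange → green → purple; orange, green, purple, orange, green → purple.
Third component: alternating steps +8, −9, +8, −9, …, so 20, 28, 19, 27, 18 → 26.
Combining the parts gives Jupiter  purple  26.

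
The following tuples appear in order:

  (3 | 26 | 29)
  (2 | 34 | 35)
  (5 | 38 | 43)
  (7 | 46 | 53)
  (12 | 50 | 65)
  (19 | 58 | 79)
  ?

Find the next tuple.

For the first value, each term is the sum of the two before it: 3, 2, 5, 7, 12, 19 → 31.
Second value — alternating steps +8, +4, +8, +4, …: 26, 34, 38, 46, 50, 58 → 62.
Third value — differences are 6, 8, 10, … (increasing by 2 each time): 29, 35, 43, 53, 65, 79 → 95.
Putting it together: (31 | 62 | 95).

(31 | 62 | 95)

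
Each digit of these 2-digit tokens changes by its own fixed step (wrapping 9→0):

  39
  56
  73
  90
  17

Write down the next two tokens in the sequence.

34, 51

First digit goes 3, 5, 7, 9, 1 → 3 → 5 (+2 each step, mod 10).
For the second digit, −3 each step, mod 10: 9, 6, 3, 0, 7 → 4 → 1.
So the next two tokens are 34 and 51.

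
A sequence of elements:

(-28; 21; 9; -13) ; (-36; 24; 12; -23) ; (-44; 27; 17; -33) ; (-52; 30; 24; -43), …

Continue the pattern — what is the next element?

(-60; 33; 33; -53)

First coordinate — −8 each step: -28, -36, -44, -52 → -60.
Second coordinate — +3 each step: 21, 24, 27, 30 → 33.
For the third coordinate, differences are 3, 5, 7, … (increasing by 2 each time): 9, 12, 17, 24 → 33.
Fourth coordinate: −10 each step, so -13, -23, -33, -43 → -53.
So the next element is (-60; 33; 33; -53).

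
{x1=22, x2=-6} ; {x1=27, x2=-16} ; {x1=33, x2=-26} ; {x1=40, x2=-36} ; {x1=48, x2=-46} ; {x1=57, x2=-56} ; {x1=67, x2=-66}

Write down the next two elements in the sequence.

{x1=78, x2=-76}, {x1=90, x2=-86}

X1: 22, 27, 33, 40, 48, 57, 67 → 78 → 90 (differences are 5, 6, 7, … (increasing by 1 each time)).
X2: −10 each step, so -6, -16, -26, -36, -46, -56, -66 → -76 → -86.
So the next two elements are {x1=78, x2=-76} and {x1=90, x2=-86}.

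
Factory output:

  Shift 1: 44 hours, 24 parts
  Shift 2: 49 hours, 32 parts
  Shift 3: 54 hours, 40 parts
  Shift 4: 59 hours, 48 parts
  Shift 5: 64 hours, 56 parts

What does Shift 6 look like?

69 hours, 64 parts

For the hours, +5 each step: 44, 49, 54, 59, 64 → 69.
Parts goes 24, 32, 40, 48, 56 → 64 (+8 each step).
Combining the parts gives 69 hours, 64 parts.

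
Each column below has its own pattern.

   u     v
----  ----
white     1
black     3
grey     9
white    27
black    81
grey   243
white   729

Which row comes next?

black  2187

Column u goes white, black, grey, white, black, grey, white → black (repeats white → black → grey).
Column v: 1, 3, 9, 27, 81, 243, 729 → 2187 (×3 each step).
Combining the parts gives black  2187.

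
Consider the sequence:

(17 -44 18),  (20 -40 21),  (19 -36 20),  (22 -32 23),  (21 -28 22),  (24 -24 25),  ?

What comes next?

For the first value, alternating steps +3, −1, +3, −1, …: 17, 20, 19, 22, 21, 24 → 23.
Second value goes -44, -40, -36, -32, -28, -24 → -20 (+4 each step).
Third value: 18, 21, 20, 23, 22, 25 → 24 (always 1 more than the first value).
So the next element is (23 -20 24).

(23 -20 24)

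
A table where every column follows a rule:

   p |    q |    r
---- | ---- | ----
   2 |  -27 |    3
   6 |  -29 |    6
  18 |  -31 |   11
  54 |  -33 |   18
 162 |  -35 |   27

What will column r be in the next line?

Column p goes 2, 6, 18, 54, 162 → 486 (×3 each step).
Column q — −2 each step: -27, -29, -31, -33, -35 → -37.
Column r — differences are 3, 5, 7, … (increasing by 2 each time): 3, 6, 11, 18, 27 → 38.

38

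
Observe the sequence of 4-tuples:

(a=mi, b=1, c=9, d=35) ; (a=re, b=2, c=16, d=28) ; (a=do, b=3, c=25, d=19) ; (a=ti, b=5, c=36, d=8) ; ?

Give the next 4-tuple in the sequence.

A: runs backward through the solfège scale do→ti; mi, re, do, ti → la.
B: 1, 2, 3, 5 → 8 (each term is the sum of the two before it).
C: 9, 16, 25, 36 → 49 (perfect squares: 3², 4², 5², …).
For the d, together with the c always sums to 44: 35, 28, 19, 8 → -5.
Putting it together: (a=la, b=8, c=49, d=-5).

(a=la, b=8, c=49, d=-5)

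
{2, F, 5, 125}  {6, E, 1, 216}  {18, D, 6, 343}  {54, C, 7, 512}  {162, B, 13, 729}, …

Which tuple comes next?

First entry — ×3 each step: 2, 6, 18, 54, 162 → 486.
Letter: letters move back 1 place in the alphabet, so F, E, D, C, B → A.
Third entry: each term is the sum of the two before it; 5, 1, 6, 7, 13 → 20.
Fourth entry — perfect cubes: 5³, 6³, 7³, …: 125, 216, 343, 512, 729 → 1000.
So the next tuple is {486, A, 20, 1000}.

{486, A, 20, 1000}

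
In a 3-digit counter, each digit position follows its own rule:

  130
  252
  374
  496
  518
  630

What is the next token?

752

First digit: 1, 2, 3, 4, 5, 6 → 7 (+1 each step, mod 10).
Second digit goes 3, 5, 7, 9, 1, 3 → 5 (+2 each step, mod 10).
Third digit: +2 each step, mod 10; 0, 2, 4, 6, 8, 0 → 2.
Putting it together: 752.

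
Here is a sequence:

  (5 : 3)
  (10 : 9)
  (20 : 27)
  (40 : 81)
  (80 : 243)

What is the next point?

(160 : 729)

First coordinate: ×2 each step; 5, 10, 20, 40, 80 → 160.
Second coordinate: ×3 each step, so 3, 9, 27, 81, 243 → 729.
Combining the parts gives (160 : 729).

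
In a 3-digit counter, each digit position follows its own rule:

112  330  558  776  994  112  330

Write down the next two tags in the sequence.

First digit goes 1, 3, 5, 7, 9, 1, 3 → 5 → 7 (+2 each step, mod 10).
Second digit goes 1, 3, 5, 7, 9, 1, 3 → 5 → 7 (+2 each step, mod 10).
Third digit: −2 each step, mod 10; 2, 0, 8, 6, 4, 2, 0 → 8 → 6.
Putting the parts together: 558 and then 776.

558, 776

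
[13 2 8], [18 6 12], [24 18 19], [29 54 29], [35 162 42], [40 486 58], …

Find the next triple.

First coordinate: 13, 18, 24, 29, 35, 40 → 46 (alternating steps +5, +6, +5, +6, …).
For the second coordinate, ×3 each step: 2, 6, 18, 54, 162, 486 → 1458.
For the third coordinate, differences are 4, 7, 10, … (increasing by 3 each time): 8, 12, 19, 29, 42, 58 → 77.
So the next triple is [46 1458 77].

[46 1458 77]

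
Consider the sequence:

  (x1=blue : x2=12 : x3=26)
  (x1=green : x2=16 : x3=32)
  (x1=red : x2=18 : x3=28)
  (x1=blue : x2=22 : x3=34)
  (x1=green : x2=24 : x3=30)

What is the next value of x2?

X2: alternating steps +4, +2, +4, +2, …, so 12, 16, 18, 22, 24 → 28.

28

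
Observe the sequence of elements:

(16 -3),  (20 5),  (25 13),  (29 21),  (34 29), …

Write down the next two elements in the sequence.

For the first coordinate, alternating steps +4, +5, +4, +5, …: 16, 20, 25, 29, 34 → 38 → 43.
Second coordinate goes -3, 5, 13, 21, 29 → 37 → 45 (+8 each step).
So the next two elements are (38 37) and (43 45).

(38 37), (43 45)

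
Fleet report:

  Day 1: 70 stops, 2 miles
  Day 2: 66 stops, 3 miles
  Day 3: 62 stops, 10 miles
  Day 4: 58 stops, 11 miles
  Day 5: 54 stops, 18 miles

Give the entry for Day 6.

For the stops, −4 each step: 70, 66, 62, 58, 54 → 50.
Miles goes 2, 3, 10, 11, 18 → 19 (alternating steps +1, +7, +1, +7, …).
Combining the parts gives 50 stops, 19 miles.

50 stops, 19 miles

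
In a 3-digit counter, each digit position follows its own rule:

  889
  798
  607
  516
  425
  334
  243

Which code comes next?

152

First digit: 8, 7, 6, 5, 4, 3, 2 → 1 (−1 each step, mod 10).
Second digit — +1 each step, mod 10: 8, 9, 0, 1, 2, 3, 4 → 5.
Third digit: −1 each step, mod 10, so 9, 8, 7, 6, 5, 4, 3 → 2.
Combining the parts gives 152.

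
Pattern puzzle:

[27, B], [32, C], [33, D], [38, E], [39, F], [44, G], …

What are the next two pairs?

[45, H], [50, I]

First component: alternating steps +5, +1, +5, +1, …, so 27, 32, 33, 38, 39, 44 → 45 → 50.
Letter: letters move forward 1 place in the alphabet, so B, C, D, E, F, G → H → I.
Putting the parts together: [45, H] and then [50, I].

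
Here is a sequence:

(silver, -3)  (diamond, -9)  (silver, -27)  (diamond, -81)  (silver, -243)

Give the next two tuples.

For the rank, alternates silver ↔ diamond: silver, diamond, silver, diamond, silver → diamond → silver.
For the second slot, ×3 each step: -3, -9, -27, -81, -243 → -729 → -2187.
So the next two tuples are (diamond, -729) and (silver, -2187).

(diamond, -729), (silver, -2187)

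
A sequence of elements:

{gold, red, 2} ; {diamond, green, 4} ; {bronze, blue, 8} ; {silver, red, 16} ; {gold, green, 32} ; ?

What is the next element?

{diamond, blue, 64}

Rank: repeats gold → diamond → bronze → silver; gold, diamond, bronze, silver, gold → diamond.
For the colour, repeats red → green → blue: red, green, blue, red, green → blue.
For the third part, ×2 each step: 2, 4, 8, 16, 32 → 64.
So the next element is {diamond, blue, 64}.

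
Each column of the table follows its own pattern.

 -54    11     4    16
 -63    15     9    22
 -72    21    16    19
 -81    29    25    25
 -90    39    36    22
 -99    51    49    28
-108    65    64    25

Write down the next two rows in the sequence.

First component goes -54, -63, -72, -81, -90, -99, -108 → -117 → -126 (−9 each step).
Second component: 11, 15, 21, 29, 39, 51, 65 → 81 → 99 (differences are 4, 6, 8, … (increasing by 2 each time)).
Third component — perfect squares: 2², 3², 4², …: 4, 9, 16, 25, 36, 49, 64 → 81 → 100.
Fourth component: alternating steps +6, −3, +6, −3, …, so 16, 22, 19, 25, 22, 28, 25 → 31 → 28.
Putting the parts together: -117  81  81  31 and then -126  99  100  28.

-117  81  81  31; -126  99  100  28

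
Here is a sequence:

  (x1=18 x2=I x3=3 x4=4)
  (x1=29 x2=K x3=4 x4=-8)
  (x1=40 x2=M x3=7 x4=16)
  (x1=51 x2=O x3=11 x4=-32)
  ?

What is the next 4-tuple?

(x1=62 x2=Q x3=18 x4=64)

X1: +11 each step, so 18, 29, 40, 51 → 62.
X2: I, K, M, O → Q (letters move forward 2 places in the alphabet).
X3: each term is the sum of the two before it, so 3, 4, 7, 11 → 18.
X4: ×(-2) each step; 4, -8, 16, -32 → 64.
Putting it together: (x1=62 x2=Q x3=18 x4=64).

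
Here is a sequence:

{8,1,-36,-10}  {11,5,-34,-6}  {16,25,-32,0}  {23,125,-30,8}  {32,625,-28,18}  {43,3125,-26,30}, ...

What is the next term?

{56,15625,-24,44}

First slot goes 8, 11, 16, 23, 32, 43 → 56 (differences are 3, 5, 7, … (increasing by 2 each time)).
Second slot: ×5 each step; 1, 5, 25, 125, 625, 3125 → 15625.
For the third slot, +2 each step: -36, -34, -32, -30, -28, -26 → -24.
Fourth slot: -10, -6, 0, 8, 18, 30 → 44 (differences are 4, 6, 8, … (increasing by 2 each time)).
Combining the parts gives {56,15625,-24,44}.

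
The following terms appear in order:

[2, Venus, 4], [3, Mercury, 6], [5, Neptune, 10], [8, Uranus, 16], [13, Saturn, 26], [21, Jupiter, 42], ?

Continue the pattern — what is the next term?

First slot: 2, 3, 5, 8, 13, 21 → 34 (each term is the sum of the two before it).
Planet: Venus, Mercury, Neptune, Uranus, Saturn, Jupiter → Mars (runs backward through the planets Mercury→Neptune).
For the third slot, each term is the sum of the two before it: 4, 6, 10, 16, 26, 42 → 68.
Combining the parts gives [34, Mars, 68].

[34, Mars, 68]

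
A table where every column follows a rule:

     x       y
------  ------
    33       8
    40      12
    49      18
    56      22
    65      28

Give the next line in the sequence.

Column x goes 33, 40, 49, 56, 65 → 72 (alternating steps +7, +9, +7, +9, …).
Column y: alternating steps +4, +6, +4, +6, …, so 8, 12, 18, 22, 28 → 32.
Putting it together: 72  32.

72  32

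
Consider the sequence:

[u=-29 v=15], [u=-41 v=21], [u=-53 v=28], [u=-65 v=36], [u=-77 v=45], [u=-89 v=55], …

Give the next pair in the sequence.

[u=-101 v=66]

For the u, −12 each step: -29, -41, -53, -65, -77, -89 → -101.
V goes 15, 21, 28, 36, 45, 55 → 66 (differences are 6, 7, 8, … (increasing by 1 each time)).
So the next pair is [u=-101 v=66].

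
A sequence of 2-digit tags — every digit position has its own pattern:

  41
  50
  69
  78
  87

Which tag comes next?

First digit — +1 each step, mod 10: 4, 5, 6, 7, 8 → 9.
Second digit goes 1, 0, 9, 8, 7 → 6 (−1 each step, mod 10).
So the next tag is 96.

96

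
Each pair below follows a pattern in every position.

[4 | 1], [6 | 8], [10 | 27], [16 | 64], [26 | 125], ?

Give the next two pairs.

[42 | 216], [68 | 343]

First part — each term is the sum of the two before it: 4, 6, 10, 16, 26 → 42 → 68.
For the second part, perfect cubes: 1³, 2³, 3³, …: 1, 8, 27, 64, 125 → 216 → 343.
Putting the parts together: [42 | 216] and then [68 | 343].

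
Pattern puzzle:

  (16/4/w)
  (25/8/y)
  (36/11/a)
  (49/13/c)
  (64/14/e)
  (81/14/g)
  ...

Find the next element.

First part — perfect squares: 4², 5², 6², …: 16, 25, 36, 49, 64, 81 → 100.
Second part: 4, 8, 11, 13, 14, 14 → 13 (differences are 4, 3, 2, … (decreasing by 1 each time)).
Letter goes w, y, a, c, e, g → i (letters move forward 2 places in the alphabet, wrapping Z→A).
Putting it together: (100/13/i).

(100/13/i)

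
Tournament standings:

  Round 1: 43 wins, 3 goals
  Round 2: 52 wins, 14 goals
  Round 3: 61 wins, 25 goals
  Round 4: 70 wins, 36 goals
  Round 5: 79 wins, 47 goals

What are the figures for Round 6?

Wins — +9 each step: 43, 52, 61, 70, 79 → 88.
Goals goes 3, 14, 25, 36, 47 → 58 (+11 each step).
Putting it together: 88 wins, 58 goals.

88 wins, 58 goals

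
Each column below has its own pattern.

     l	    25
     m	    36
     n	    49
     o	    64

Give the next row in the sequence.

p  81

Letter goes l, m, n, o → p (letters move forward 1 place in the alphabet).
Second component: perfect squares: 5², 6², 7², …, so 25, 36, 49, 64 → 81.
So the next row is p  81.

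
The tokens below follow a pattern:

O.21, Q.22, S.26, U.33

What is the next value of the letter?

Letter — letters move forward 2 places in the alphabet: O, Q, S, U → W.
Second component: 21, 22, 26, 33 → 43 (differences are 1, 4, 7, … (increasing by 3 each time)).

W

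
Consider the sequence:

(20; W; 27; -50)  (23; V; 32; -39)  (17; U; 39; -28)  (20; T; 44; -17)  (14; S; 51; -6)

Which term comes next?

(17; R; 56; 5)

For the first slot, alternating steps +3, −6, +3, −6, …: 20, 23, 17, 20, 14 → 17.
Letter goes W, V, U, T, S → R (letters move back 1 place in the alphabet).
Third slot: alternating steps +5, +7, +5, +7, …, so 27, 32, 39, 44, 51 → 56.
Fourth slot goes -50, -39, -28, -17, -6 → 5 (+11 each step).
Putting it together: (17; R; 56; 5).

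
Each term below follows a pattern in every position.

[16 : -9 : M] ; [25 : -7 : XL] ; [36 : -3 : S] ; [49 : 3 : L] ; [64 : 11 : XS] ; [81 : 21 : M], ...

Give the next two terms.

[100 : 33 : XL], [121 : 47 : S]

First coordinate goes 16, 25, 36, 49, 64, 81 → 100 → 121 (perfect squares: 4², 5², 6², …).
Second coordinate goes -9, -7, -3, 3, 11, 21 → 33 → 47 (differences are 2, 4, 6, … (increasing by 2 each time)).
For the size, repeats M → XL → S → L → XS: M, XL, S, L, XS, M → XL → S.
Putting the parts together: [100 : 33 : XL] and then [121 : 47 : S].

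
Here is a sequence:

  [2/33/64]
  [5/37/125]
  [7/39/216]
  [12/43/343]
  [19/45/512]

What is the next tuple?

First slot: 2, 5, 7, 12, 19 → 31 (each term is the sum of the two before it).
Second slot: alternating steps +4, +2, +4, +2, …; 33, 37, 39, 43, 45 → 49.
Third slot: perfect cubes: 4³, 5³, 6³, …, so 64, 125, 216, 343, 512 → 729.
Combining the parts gives [31/49/729].

[31/49/729]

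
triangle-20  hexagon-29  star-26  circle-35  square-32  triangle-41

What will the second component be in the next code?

For the shape, repeats triangle → hexagon → star → circle → square: triangle, hexagon, star, circle, square, triangle → hexagon.
Second component goes 20, 29, 26, 35, 32, 41 → 38 (alternating steps +9, −3, +9, −3, …).

38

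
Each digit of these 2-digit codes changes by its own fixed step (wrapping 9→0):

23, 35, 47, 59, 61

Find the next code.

First digit — +1 each step, mod 10: 2, 3, 4, 5, 6 → 7.
Second digit — +2 each step, mod 10: 3, 5, 7, 9, 1 → 3.
Putting it together: 73.

73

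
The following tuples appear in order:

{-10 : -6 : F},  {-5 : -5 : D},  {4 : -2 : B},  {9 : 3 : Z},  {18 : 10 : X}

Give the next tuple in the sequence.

First component — alternating steps +5, +9, +5, +9, …: -10, -5, 4, 9, 18 → 23.
Second component goes -6, -5, -2, 3, 10 → 19 (differences are 1, 3, 5, … (increasing by 2 each time)).
Letter: letters move back 2 places in the alphabet, wrapping A→Z, so F, D, B, Z, X → V.
Combining the parts gives {23 : 19 : V}.

{23 : 19 : V}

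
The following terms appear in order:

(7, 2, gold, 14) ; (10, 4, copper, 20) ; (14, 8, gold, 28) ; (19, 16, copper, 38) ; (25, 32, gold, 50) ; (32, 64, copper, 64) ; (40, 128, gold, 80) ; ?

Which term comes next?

(49, 256, copper, 98)

First coordinate: differences are 3, 4, 5, … (increasing by 1 each time); 7, 10, 14, 19, 25, 32, 40 → 49.
Second coordinate goes 2, 4, 8, 16, 32, 64, 128 → 256 (×2 each step).
Metal: alternates gold ↔ copper; gold, copper, gold, copper, gold, copper, gold → copper.
Fourth coordinate: always 2 × the first coordinate, so 14, 20, 28, 38, 50, 64, 80 → 98.
So the next term is (49, 256, copper, 98).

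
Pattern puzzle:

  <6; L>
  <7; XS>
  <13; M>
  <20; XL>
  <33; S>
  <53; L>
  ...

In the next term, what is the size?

Size — repeats L → XS → M → XL → S: L, XS, M, XL, S, L → XS.

XS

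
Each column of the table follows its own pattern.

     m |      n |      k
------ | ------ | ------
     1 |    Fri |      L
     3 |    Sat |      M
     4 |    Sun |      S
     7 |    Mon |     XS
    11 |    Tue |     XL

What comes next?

18  Wed  L

Column m: 1, 3, 4, 7, 11 → 18 (each term is the sum of the two before it).
Column n: runs through the weekdays Mon→Sun, so Fri, Sat, Sun, Mon, Tue → Wed.
Column k goes L, M, S, XS, XL → L (runs backward through clothing sizes XS→XL).
So the next line is 18  Wed  L.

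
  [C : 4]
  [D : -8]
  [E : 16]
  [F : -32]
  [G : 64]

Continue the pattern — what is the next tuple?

For the letter, letters move forward 1 place in the alphabet: C, D, E, F, G → H.
For the second component, ×(-2) each step: 4, -8, 16, -32, 64 → -128.
Putting it together: [H : -128].

[H : -128]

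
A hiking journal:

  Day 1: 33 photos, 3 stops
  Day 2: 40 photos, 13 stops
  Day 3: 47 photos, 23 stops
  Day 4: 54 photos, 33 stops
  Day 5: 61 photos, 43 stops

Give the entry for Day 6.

68 photos, 53 stops

Photos: +7 each step, so 33, 40, 47, 54, 61 → 68.
Stops — +10 each step: 3, 13, 23, 33, 43 → 53.
Putting it together: 68 photos, 53 stops.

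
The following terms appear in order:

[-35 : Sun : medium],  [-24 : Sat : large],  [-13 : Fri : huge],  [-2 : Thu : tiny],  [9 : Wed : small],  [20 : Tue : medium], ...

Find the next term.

First value: +11 each step; -35, -24, -13, -2, 9, 20 → 31.
Day: runs backward through the weekdays Mon→Sun; Sun, Sat, Fri, Thu, Wed, Tue → Mon.
For the size, repeats medium → large → huge → tiny → small: medium, large, huge, tiny, small, medium → large.
Combining the parts gives [31 : Mon : large].

[31 : Mon : large]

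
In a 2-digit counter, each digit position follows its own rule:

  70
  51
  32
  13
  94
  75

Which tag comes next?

56

First digit — −2 each step, mod 10: 7, 5, 3, 1, 9, 7 → 5.
Second digit — +1 each step, mod 10: 0, 1, 2, 3, 4, 5 → 6.
So the next tag is 56.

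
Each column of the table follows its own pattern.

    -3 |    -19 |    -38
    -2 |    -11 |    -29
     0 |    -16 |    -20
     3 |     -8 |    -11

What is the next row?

7  -13  -2

First component: differences are 1, 2, 3, … (increasing by 1 each time); -3, -2, 0, 3 → 7.
Second component goes -19, -11, -16, -8 → -13 (alternating steps +8, −5, +8, −5, …).
Third component: +9 each step; -38, -29, -20, -11 → -2.
So the next row is 7  -13  -2.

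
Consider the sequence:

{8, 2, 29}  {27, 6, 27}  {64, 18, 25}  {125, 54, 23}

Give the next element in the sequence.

{216, 162, 21}

First component: 8, 27, 64, 125 → 216 (perfect cubes: 2³, 3³, 4³, …).
Second component: 2, 6, 18, 54 → 162 (×3 each step).
Third component goes 29, 27, 25, 23 → 21 (−2 each step).
Combining the parts gives {216, 162, 21}.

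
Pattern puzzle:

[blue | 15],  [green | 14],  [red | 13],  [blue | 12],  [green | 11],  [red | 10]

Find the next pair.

Colour — repeats blue → green → red: blue, green, red, blue, green, red → blue.
Second part: −1 each step, so 15, 14, 13, 12, 11, 10 → 9.
Combining the parts gives [blue | 9].

[blue | 9]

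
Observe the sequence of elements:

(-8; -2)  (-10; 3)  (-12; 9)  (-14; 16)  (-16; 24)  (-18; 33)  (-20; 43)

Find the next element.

(-22; 54)

First coordinate goes -8, -10, -12, -14, -16, -18, -20 → -22 (−2 each step).
Second coordinate: differences are 5, 6, 7, … (increasing by 1 each time); -2, 3, 9, 16, 24, 33, 43 → 54.
Combining the parts gives (-22; 54).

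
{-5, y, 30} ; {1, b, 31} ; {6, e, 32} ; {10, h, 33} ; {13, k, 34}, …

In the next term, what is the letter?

For the letter, letters move forward 3 places in the alphabet, wrapping Z→A: y, b, e, h, k → n.

n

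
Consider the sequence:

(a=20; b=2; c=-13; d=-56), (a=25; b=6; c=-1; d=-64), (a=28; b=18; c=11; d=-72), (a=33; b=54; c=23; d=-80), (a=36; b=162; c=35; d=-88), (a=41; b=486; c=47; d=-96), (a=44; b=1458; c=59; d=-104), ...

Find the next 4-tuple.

(a=49; b=4374; c=71; d=-112)

A — alternating steps +5, +3, +5, +3, …: 20, 25, 28, 33, 36, 41, 44 → 49.
For the b, ×3 each step: 2, 6, 18, 54, 162, 486, 1458 → 4374.
C: -13, -1, 11, 23, 35, 47, 59 → 71 (+12 each step).
D: −8 each step; -56, -64, -72, -80, -88, -96, -104 → -112.
Putting it together: (a=49; b=4374; c=71; d=-112).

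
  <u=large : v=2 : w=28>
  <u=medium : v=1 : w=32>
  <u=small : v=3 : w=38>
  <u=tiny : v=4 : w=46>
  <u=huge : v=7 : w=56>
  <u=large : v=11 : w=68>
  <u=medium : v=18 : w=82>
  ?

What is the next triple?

<u=small : v=29 : w=98>

U: repeats large → medium → small → tiny → huge; large, medium, small, tiny, huge, large, medium → small.
V: each term is the sum of the two before it, so 2, 1, 3, 4, 7, 11, 18 → 29.
W goes 28, 32, 38, 46, 56, 68, 82 → 98 (differences are 4, 6, 8, … (increasing by 2 each time)).
Combining the parts gives <u=small : v=29 : w=98>.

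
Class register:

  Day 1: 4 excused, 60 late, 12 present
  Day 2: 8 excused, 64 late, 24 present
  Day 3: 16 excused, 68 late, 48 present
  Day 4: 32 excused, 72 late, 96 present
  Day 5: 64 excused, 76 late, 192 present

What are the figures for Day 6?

128 excused, 80 late, 384 present

Excused — ×2 each step: 4, 8, 16, 32, 64 → 128.
Late: 60, 64, 68, 72, 76 → 80 (+4 each step).
Present: always 3 × the excused, so 12, 24, 48, 96, 192 → 384.
Combining the parts gives 128 excused, 80 late, 384 present.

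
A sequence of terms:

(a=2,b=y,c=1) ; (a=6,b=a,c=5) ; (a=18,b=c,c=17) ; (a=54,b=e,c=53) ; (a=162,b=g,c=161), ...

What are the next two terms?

(a=486,b=i,c=485), (a=1458,b=k,c=1457)

A: ×3 each step, so 2, 6, 18, 54, 162 → 486 → 1458.
B: y, a, c, e, g → i → k (letters move forward 2 places in the alphabet, wrapping Z→A).
C: always 1 less than the a; 1, 5, 17, 53, 161 → 485 → 1457.
So the next two terms are (a=486,b=i,c=485) and (a=1458,b=k,c=1457).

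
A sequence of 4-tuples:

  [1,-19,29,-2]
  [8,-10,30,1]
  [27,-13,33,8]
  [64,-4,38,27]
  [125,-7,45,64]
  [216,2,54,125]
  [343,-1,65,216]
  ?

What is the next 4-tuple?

First entry: 1, 8, 27, 64, 125, 216, 343 → 512 (perfect cubes: 1³, 2³, 3³, …).
Second entry goes -19, -10, -13, -4, -7, 2, -1 → 8 (alternating steps +9, −3, +9, −3, …).
For the third entry, differences are 1, 3, 5, … (increasing by 2 each time): 29, 30, 33, 38, 45, 54, 65 → 78.
Fourth entry: -2, 1, 8, 27, 64, 125, 216 → 343 (always the previous value of the first entry).
Putting it together: [512,8,78,343].

[512,8,78,343]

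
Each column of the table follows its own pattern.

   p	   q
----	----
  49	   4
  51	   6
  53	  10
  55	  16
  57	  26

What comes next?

Column p: +2 each step, so 49, 51, 53, 55, 57 → 59.
Column q: 4, 6, 10, 16, 26 → 42 (each term is the sum of the two before it).
So the next line is 59  42.

59  42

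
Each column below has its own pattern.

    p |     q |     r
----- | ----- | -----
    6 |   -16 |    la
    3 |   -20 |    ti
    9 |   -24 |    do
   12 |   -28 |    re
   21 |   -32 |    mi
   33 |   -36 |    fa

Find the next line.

54  -40  sol

Column p: 6, 3, 9, 12, 21, 33 → 54 (each term is the sum of the two before it).
Column q: −4 each step, so -16, -20, -24, -28, -32, -36 → -40.
Column r: runs through the solfège scale do→ti; la, ti, do, re, mi, fa → sol.
So the next line is 54  -40  sol.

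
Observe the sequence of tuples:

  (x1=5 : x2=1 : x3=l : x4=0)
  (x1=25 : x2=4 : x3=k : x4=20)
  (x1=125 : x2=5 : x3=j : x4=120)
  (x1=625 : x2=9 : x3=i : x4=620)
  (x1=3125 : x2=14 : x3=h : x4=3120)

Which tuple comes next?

(x1=15625 : x2=23 : x3=g : x4=15620)

X1 — ×5 each step: 5, 25, 125, 625, 3125 → 15625.
For the x2, each term is the sum of the two before it: 1, 4, 5, 9, 14 → 23.
X3: letters move back 1 place in the alphabet; l, k, j, i, h → g.
For the x4, always 5 less than the x1: 0, 20, 120, 620, 3120 → 15620.
So the next tuple is (x1=15625 : x2=23 : x3=g : x4=15620).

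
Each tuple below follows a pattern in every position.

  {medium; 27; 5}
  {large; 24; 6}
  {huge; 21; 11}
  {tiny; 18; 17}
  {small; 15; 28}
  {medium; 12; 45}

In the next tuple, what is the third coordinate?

73

Third coordinate: each term is the sum of the two before it, so 5, 6, 11, 17, 28, 45 → 73.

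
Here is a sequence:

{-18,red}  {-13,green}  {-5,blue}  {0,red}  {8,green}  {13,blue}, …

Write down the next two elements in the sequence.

First entry: alternating steps +5, +8, +5, +8, …, so -18, -13, -5, 0, 8, 13 → 21 → 26.
Colour — repeats red → green → blue: red, green, blue, red, green, blue → red → green.
So the next two elements are {21,red} and {26,green}.

{21,red}, {26,green}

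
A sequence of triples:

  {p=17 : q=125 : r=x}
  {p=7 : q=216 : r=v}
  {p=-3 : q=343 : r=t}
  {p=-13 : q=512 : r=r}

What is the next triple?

{p=-23 : q=729 : r=p}

P — −10 each step: 17, 7, -3, -13 → -23.
Q goes 125, 216, 343, 512 → 729 (perfect cubes: 5³, 6³, 7³, …).
R: letters move back 2 places in the alphabet, so x, v, t, r → p.
So the next triple is {p=-23 : q=729 : r=p}.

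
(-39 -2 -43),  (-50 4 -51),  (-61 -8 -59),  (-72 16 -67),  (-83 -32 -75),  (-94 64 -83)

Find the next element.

(-105 -128 -91)

First part — −11 each step: -39, -50, -61, -72, -83, -94 → -105.
Second part: -2, 4, -8, 16, -32, 64 → -128 (×(-2) each step).
Third part: −8 each step, so -43, -51, -59, -67, -75, -83 → -91.
Combining the parts gives (-105 -128 -91).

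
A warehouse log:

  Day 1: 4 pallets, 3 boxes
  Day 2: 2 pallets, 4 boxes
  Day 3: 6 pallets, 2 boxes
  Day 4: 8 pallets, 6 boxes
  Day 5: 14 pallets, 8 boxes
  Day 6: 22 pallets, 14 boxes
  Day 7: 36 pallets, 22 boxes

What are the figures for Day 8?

Pallets: each term is the sum of the two before it; 4, 2, 6, 8, 14, 22, 36 → 58.
Boxes: 3, 4, 2, 6, 8, 14, 22 → 36 (always the previous value of the pallets).
Putting it together: 58 pallets, 36 boxes.

58 pallets, 36 boxes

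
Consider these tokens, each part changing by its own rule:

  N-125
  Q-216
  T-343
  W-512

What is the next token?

Z-729

Letter — letters move forward 3 places in the alphabet: N, Q, T, W → Z.
Second component: perfect cubes: 5³, 6³, 7³, …, so 125, 216, 343, 512 → 729.
Combining the parts gives Z-729.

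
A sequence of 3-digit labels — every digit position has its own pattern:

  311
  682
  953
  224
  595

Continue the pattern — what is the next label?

First digit — +3 each step, mod 10: 3, 6, 9, 2, 5 → 8.
For the second digit, −3 each step, mod 10: 1, 8, 5, 2, 9 → 6.
Third digit: 1, 2, 3, 4, 5 → 6 (+1 each step, mod 10).
So the next label is 866.

866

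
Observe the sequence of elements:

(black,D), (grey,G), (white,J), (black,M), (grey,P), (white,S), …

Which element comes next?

(black,V)

Shade goes black, grey, white, black, grey, white → black (repeats black → grey → white).
Letter goes D, G, J, M, P, S → V (letters move forward 3 places in the alphabet).
Putting it together: (black,V).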